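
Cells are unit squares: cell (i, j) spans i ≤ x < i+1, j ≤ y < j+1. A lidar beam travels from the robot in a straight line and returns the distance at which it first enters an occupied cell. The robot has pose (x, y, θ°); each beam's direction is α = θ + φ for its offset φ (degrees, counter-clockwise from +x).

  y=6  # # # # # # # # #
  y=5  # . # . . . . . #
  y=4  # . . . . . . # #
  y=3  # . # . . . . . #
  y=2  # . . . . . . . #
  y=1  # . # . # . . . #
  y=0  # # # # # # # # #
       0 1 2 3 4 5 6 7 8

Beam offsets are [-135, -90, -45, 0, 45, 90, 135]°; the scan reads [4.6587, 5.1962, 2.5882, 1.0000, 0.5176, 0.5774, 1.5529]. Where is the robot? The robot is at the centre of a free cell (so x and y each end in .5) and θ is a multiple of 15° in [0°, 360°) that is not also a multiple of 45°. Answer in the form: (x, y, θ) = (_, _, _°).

(x, y, θ) = (4.5, 5.5, 30°)

The pose lattice has 30·16 = 480 candidates. Test each by forward raycasting.
  (7.5, 2.5, 75°): beam 1 = 1.0000 ≠ 4.6587 ✗
  (4.5, 3.5, 330°): beam 1 = 1.5529 ≠ 4.6587 ✗
  (1.5, 2.5, 300°): beam 1 = 0.5176 ≠ 4.6587 ✗
  …
  (4.5, 5.5, 30°): r_1=4.6587, r_2=5.1962, r_3=2.5882, r_4=1.0000, r_5=0.5176, r_6=0.5774, r_7=1.5529 — all match ✓
No second candidate reproduces the full scan.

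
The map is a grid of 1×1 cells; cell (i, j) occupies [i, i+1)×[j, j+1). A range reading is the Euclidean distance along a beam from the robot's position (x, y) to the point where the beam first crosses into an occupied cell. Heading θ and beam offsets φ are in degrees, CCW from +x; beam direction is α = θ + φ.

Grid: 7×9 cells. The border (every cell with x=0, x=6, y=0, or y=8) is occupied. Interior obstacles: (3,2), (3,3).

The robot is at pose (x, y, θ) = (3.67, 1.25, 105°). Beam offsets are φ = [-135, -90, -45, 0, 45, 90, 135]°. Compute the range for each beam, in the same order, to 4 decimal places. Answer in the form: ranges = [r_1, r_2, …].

ranges = [0.5000, 2.4122, 4.6600, 0.7765, 3.0831, 0.9659, 0.2887]

beam 1: φ=-135°, α=330°
  d=(0.8660,-0.5000)  start (3,1)  tX=0.3811 tY=0.5000  stride 1/|dx|=1.1547 1/|dy|=2.0000
    cross x-line → (4,1), t=0.3811
    cross y-line → (4,0), t=0.5000 (wall)
  → r_1 = 0.5000
beam 2: φ=-90°, α=15°
  d=(0.9659,0.2588)  start (3,1)  tX=0.3416 tY=2.8978  stride 1/|dx|=1.0353 1/|dy|=3.8637
    cross x-line → (4,1), t=0.3416
    cross x-line → (5,1), t=1.3769
    cross x-line → (6,1), t=2.4122 (wall)
  → r_2 = 2.4122
beam 3: φ=-45°, α=60°
  d=(0.5000,0.8660)  start (3,1)  tX=0.6600 tY=0.8660  stride 1/|dx|=2.0000 1/|dy|=1.1547
    cross x-line → (4,1), t=0.6600
    cross y-line → (4,2), t=0.8660
    cross y-line → (4,3), t=2.0207
    cross x-line → (5,3), t=2.6600
    cross y-line → (5,4), t=3.1754
    cross y-line → (5,5), t=4.3301
    cross x-line → (6,5), t=4.6600 (wall)
  → r_3 = 4.6600
beam 4: φ=0°, α=105°
  d=(-0.2588,0.9659)  start (3,1)  tX=2.5887 tY=0.7765  stride 1/|dx|=3.8637 1/|dy|=1.0353
    cross y-line → (3,2), t=0.7765 (wall)
  → r_4 = 0.7765
beam 5: φ=45°, α=150°
  d=(-0.8660,0.5000)  start (3,1)  tX=0.7736 tY=1.5000  stride 1/|dx|=1.1547 1/|dy|=2.0000
    cross x-line → (2,1), t=0.7736
    cross y-line → (2,2), t=1.5000
    cross x-line → (1,2), t=1.9283
    cross x-line → (0,2), t=3.0831 (wall)
  → r_5 = 3.0831
beam 6: φ=90°, α=195°
  d=(-0.9659,-0.2588)  start (3,1)  tX=0.6936 tY=0.9659  stride 1/|dx|=1.0353 1/|dy|=3.8637
    cross x-line → (2,1), t=0.6936
    cross y-line → (2,0), t=0.9659 (wall)
  → r_6 = 0.9659
beam 7: φ=135°, α=240°
  d=(-0.5000,-0.8660)  start (3,1)  tX=1.3400 tY=0.2887  stride 1/|dx|=2.0000 1/|dy|=1.1547
    cross y-line → (3,0), t=0.2887 (wall)
  → r_7 = 0.2887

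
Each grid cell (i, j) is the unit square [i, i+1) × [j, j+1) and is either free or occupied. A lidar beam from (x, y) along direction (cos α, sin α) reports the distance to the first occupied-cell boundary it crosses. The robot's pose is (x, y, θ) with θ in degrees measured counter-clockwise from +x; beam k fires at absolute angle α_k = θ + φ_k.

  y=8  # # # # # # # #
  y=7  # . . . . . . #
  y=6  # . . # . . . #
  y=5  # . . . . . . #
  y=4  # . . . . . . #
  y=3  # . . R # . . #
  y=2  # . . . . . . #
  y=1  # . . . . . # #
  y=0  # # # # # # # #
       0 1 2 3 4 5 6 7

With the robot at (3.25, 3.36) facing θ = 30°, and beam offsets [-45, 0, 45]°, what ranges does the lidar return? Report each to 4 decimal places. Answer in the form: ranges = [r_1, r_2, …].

ranges = [0.7765, 0.8660, 2.7331]

beam 1: φ=-45°, α=345°
  cosα=0.9659 sinα=-0.2588 | (3,3) | tMaxX 0.7765 tMaxY 1.3909 | tΔX 1.0353 tΔY 3.8637
    t=0.7765 [x] (4,3) — stop
  → r_1 = 0.7765
beam 2: φ=0°, α=30°
  cosα=0.8660 sinα=0.5000 | (3,3) | tMaxX 0.8660 tMaxY 1.2800 | tΔX 1.1547 tΔY 2.0000
    t=0.8660 [x] (4,3) — stop
  → r_2 = 0.8660
beam 3: φ=45°, α=75°
  cosα=0.2588 sinα=0.9659 | (3,3) | tMaxX 2.8978 tMaxY 0.6626 | tΔX 3.8637 tΔY 1.0353
    t=0.6626 [y] (3,4)
    t=1.6979 [y] (3,5)
    t=2.7331 [y] (3,6) — stop
  → r_3 = 2.7331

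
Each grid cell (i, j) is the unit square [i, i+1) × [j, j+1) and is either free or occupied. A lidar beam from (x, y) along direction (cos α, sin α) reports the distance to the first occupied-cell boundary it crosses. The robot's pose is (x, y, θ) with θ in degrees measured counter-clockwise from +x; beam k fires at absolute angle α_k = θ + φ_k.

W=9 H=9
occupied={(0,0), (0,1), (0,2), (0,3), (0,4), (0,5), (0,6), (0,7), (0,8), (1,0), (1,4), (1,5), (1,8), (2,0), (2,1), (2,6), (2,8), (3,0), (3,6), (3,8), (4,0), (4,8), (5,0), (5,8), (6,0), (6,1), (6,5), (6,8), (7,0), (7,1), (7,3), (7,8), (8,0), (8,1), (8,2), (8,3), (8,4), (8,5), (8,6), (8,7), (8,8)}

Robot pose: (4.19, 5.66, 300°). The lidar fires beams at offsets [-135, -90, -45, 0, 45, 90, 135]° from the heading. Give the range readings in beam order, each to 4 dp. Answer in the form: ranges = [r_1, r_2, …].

ranges = [1.3137, 2.5288, 4.5978, 4.2262, 1.8738, 4.3994, 2.4225]

beam 1: φ=-135°, α=165°
  direction (-0.9659, 0.2588); cell (4,5); t to first gridline: x 0.1967, y 1.3137 (then +1.0353 / +3.8637)
    (3,5) via x @ 0.1967
    (2,5) via x @ 1.2320
    (2,6) via y @ 1.3137  # hit
  → r_1 = 1.3137
beam 2: φ=-90°, α=210°
  direction (-0.8660, -0.5000); cell (4,5); t to first gridline: x 0.2194, y 1.3200 (then +1.1547 / +2.0000)
    (3,5) via x @ 0.2194
    (3,4) via y @ 1.3200
    (2,4) via x @ 1.3741
    (1,4) via x @ 2.5288  # hit
  → r_2 = 2.5288
beam 3: φ=-45°, α=255°
  direction (-0.2588, -0.9659); cell (4,5); t to first gridline: x 0.7341, y 0.6833 (then +3.8637 / +1.0353)
    (4,4) via y @ 0.6833
    (3,4) via x @ 0.7341
    (3,3) via y @ 1.7186
    (3,2) via y @ 2.7538
    (3,1) via y @ 3.7891
    (2,1) via x @ 4.5978  # hit
  → r_3 = 4.5978
beam 4: φ=0°, α=300°
  direction (0.5000, -0.8660); cell (4,5); t to first gridline: x 1.6200, y 0.7621 (then +2.0000 / +1.1547)
    (4,4) via y @ 0.7621
    (5,4) via x @ 1.6200
    (5,3) via y @ 1.9168
    (5,2) via y @ 3.0715
    (6,2) via x @ 3.6200
    (6,1) via y @ 4.2262  # hit
  → r_4 = 4.2262
beam 5: φ=45°, α=345°
  direction (0.9659, -0.2588); cell (4,5); t to first gridline: x 0.8386, y 2.5500 (then +1.0353 / +3.8637)
    (5,5) via x @ 0.8386
    (6,5) via x @ 1.8738  # hit
  → r_5 = 1.8738
beam 6: φ=90°, α=30°
  direction (0.8660, 0.5000); cell (4,5); t to first gridline: x 0.9353, y 0.6800 (then +1.1547 / +2.0000)
    (4,6) via y @ 0.6800
    (5,6) via x @ 0.9353
    (6,6) via x @ 2.0900
    (6,7) via y @ 2.6800
    (7,7) via x @ 3.2447
    (8,7) via x @ 4.3994  # hit
  → r_6 = 4.3994
beam 7: φ=135°, α=75°
  direction (0.2588, 0.9659); cell (4,5); t to first gridline: x 3.1296, y 0.3520 (then +3.8637 / +1.0353)
    (4,6) via y @ 0.3520
    (4,7) via y @ 1.3873
    (4,8) via y @ 2.4225  # hit
  → r_7 = 2.4225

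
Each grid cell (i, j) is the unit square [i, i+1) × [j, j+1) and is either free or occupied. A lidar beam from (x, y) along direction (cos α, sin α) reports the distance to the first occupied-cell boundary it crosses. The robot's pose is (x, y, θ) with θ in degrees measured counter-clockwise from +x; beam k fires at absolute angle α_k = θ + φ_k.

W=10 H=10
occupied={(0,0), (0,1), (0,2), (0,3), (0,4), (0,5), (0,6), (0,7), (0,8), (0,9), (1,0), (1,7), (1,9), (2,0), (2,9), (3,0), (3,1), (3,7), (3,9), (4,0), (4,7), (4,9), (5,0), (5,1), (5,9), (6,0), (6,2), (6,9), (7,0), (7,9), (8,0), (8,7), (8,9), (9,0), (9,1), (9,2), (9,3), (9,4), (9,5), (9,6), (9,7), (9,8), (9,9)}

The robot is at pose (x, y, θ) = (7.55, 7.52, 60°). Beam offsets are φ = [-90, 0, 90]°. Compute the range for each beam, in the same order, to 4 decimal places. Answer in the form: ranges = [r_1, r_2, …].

ranges = [0.5196, 1.7090, 2.9600]

beam 1: φ=-90°, α=330°
  direction (0.8660, -0.5000); cell (7,7); t to first gridline: x 0.5196, y 1.0400 (then +1.1547 / +2.0000)
    (8,7) via x @ 0.5196  # hit
  → r_1 = 0.5196
beam 2: φ=0°, α=60°
  direction (0.5000, 0.8660); cell (7,7); t to first gridline: x 0.9000, y 0.5543 (then +2.0000 / +1.1547)
    (7,8) via y @ 0.5543
    (8,8) via x @ 0.9000
    (8,9) via y @ 1.7090  # hit
  → r_2 = 1.7090
beam 3: φ=90°, α=150°
  direction (-0.8660, 0.5000); cell (7,7); t to first gridline: x 0.6351, y 0.9600 (then +1.1547 / +2.0000)
    (6,7) via x @ 0.6351
    (6,8) via y @ 0.9600
    (5,8) via x @ 1.7898
    (4,8) via x @ 2.9445
    (4,9) via y @ 2.9600  # hit
  → r_3 = 2.9600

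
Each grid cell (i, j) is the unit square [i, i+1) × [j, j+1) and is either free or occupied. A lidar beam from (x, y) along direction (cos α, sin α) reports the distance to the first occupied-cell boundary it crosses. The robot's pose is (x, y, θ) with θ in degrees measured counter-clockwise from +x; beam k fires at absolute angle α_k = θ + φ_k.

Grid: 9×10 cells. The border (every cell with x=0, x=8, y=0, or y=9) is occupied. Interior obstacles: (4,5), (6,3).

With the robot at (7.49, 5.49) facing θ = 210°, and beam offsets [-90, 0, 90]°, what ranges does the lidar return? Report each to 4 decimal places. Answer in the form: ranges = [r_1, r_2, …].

ranges = [4.0530, 7.4940, 1.0200]

beam 1: φ=-90°, α=120°
  dir = (cos 120°, sin 120°) = (-0.5000, 0.8660); from cell (7,5)
  next x-line at t=0.9800, next y-line at t=0.5889; Δt_x=2.0000, Δt_y=1.1547
    y: enter (7,6) at t=0.5889
    x: enter (6,6) at t=0.9800
    y: enter (6,7) at t=1.7436
    y: enter (6,8) at t=2.8983
    x: enter (5,8) at t=2.9800
    y: enter (5,9) at t=4.0530 ← occupied
  → r_1 = 4.0530
beam 2: φ=0°, α=210°
  dir = (cos 210°, sin 210°) = (-0.8660, -0.5000); from cell (7,5)
  next x-line at t=0.5658, next y-line at t=0.9800; Δt_x=1.1547, Δt_y=2.0000
    x: enter (6,5) at t=0.5658
    y: enter (6,4) at t=0.9800
    x: enter (5,4) at t=1.7205
    x: enter (4,4) at t=2.8752
    y: enter (4,3) at t=2.9800
    x: enter (3,3) at t=4.0299
    y: enter (3,2) at t=4.9800
    x: enter (2,2) at t=5.1846
    x: enter (1,2) at t=6.3393
    y: enter (1,1) at t=6.9800
    x: enter (0,1) at t=7.4940 ← occupied
  → r_2 = 7.4940
beam 3: φ=90°, α=300°
  dir = (cos 300°, sin 300°) = (0.5000, -0.8660); from cell (7,5)
  next x-line at t=1.0200, next y-line at t=0.5658; Δt_x=2.0000, Δt_y=1.1547
    y: enter (7,4) at t=0.5658
    x: enter (8,4) at t=1.0200 ← occupied
  → r_3 = 1.0200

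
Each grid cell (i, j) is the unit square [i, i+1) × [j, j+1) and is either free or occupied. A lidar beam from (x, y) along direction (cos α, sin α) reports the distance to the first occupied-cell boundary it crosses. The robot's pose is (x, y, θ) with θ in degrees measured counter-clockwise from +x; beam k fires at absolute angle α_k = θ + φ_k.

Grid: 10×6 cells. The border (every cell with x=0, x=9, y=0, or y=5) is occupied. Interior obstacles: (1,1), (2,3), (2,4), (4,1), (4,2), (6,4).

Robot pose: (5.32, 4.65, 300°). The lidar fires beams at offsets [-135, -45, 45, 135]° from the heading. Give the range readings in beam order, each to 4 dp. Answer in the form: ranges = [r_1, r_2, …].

beam 1: φ=-135°, α=165°
  dir = (cos 165°, sin 165°) = (-0.9659, 0.2588); from cell (5,4)
  next x-line at t=0.3313, next y-line at t=1.3523; Δt_x=1.0353, Δt_y=3.8637
    x: enter (4,4) at t=0.3313
    y: enter (4,5) at t=1.3523 ← occupied
  → r_1 = 1.3523
beam 2: φ=-45°, α=255°
  dir = (cos 255°, sin 255°) = (-0.2588, -0.9659); from cell (5,4)
  next x-line at t=1.2364, next y-line at t=0.6729; Δt_x=3.8637, Δt_y=1.0353
    y: enter (5,3) at t=0.6729
    x: enter (4,3) at t=1.2364
    y: enter (4,2) at t=1.7082 ← occupied
  → r_2 = 1.7082
beam 3: φ=45°, α=345°
  dir = (cos 345°, sin 345°) = (0.9659, -0.2588); from cell (5,4)
  next x-line at t=0.7040, next y-line at t=2.5114; Δt_x=1.0353, Δt_y=3.8637
    x: enter (6,4) at t=0.7040 ← occupied
  → r_3 = 0.7040
beam 4: φ=135°, α=75°
  dir = (cos 75°, sin 75°) = (0.2588, 0.9659); from cell (5,4)
  next x-line at t=2.6273, next y-line at t=0.3623; Δt_x=3.8637, Δt_y=1.0353
    y: enter (5,5) at t=0.3623 ← occupied
  → r_4 = 0.3623

ranges = [1.3523, 1.7082, 0.7040, 0.3623]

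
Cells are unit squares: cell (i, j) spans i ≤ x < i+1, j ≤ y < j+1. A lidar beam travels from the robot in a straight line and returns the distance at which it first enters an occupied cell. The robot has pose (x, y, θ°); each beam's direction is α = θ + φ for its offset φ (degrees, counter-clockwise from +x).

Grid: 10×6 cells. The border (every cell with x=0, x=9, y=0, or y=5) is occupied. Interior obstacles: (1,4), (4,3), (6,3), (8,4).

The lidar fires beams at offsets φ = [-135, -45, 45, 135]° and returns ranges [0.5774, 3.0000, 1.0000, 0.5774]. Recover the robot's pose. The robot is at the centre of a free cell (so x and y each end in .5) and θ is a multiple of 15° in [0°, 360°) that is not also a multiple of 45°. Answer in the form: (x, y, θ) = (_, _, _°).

The pose lattice has 28·16 = 448 candidates. Test each by forward raycasting.
  (5.5, 1.5, 240°): beam 1 = 1.9319 ≠ 0.5774 ✗
  (4.5, 2.5, 60°): beam 1 = 1.5529 ≠ 0.5774 ✗
  (5.5, 1.5, 195°): beam 1 = 1.7321 ≠ 0.5774 ✗
  (3.5, 3.5, 255°): beam 1 = 1.7321 ≠ 0.5774 ✗
  …
  (1.5, 1.5, 75°): r_1=0.5774, r_2=3.0000, r_3=1.0000, r_4=0.5774 — all match ✓
Only this pose fits every beam.

(x, y, θ) = (1.5, 1.5, 75°)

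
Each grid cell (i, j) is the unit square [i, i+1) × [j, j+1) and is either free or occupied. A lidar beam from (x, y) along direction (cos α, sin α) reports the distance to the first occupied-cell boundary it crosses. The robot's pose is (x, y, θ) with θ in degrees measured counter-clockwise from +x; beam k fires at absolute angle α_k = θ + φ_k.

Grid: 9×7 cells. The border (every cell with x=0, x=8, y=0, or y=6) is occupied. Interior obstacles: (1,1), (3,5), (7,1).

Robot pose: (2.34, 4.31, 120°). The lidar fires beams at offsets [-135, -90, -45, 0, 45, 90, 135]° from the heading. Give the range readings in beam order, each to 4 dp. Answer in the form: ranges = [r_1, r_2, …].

ranges = [5.8597, 1.3800, 1.7496, 1.9514, 1.3873, 1.5473, 2.3915]

beam 1: φ=-135°, α=345°
  dir = (cos 345°, sin 345°) = (0.9659, -0.2588); from cell (2,4)
  next x-line at t=0.6833, next y-line at t=1.1977; Δt_x=1.0353, Δt_y=3.8637
    x: enter (3,4) at t=0.6833
    y: enter (3,3) at t=1.1977
    x: enter (4,3) at t=1.7186
    x: enter (5,3) at t=2.7538
    x: enter (6,3) at t=3.7891
    x: enter (7,3) at t=4.8244
    y: enter (7,2) at t=5.0615
    x: enter (8,2) at t=5.8597 ← occupied
  → r_1 = 5.8597
beam 2: φ=-90°, α=30°
  dir = (cos 30°, sin 30°) = (0.8660, 0.5000); from cell (2,4)
  next x-line at t=0.7621, next y-line at t=1.3800; Δt_x=1.1547, Δt_y=2.0000
    x: enter (3,4) at t=0.7621
    y: enter (3,5) at t=1.3800 ← occupied
  → r_2 = 1.3800
beam 3: φ=-45°, α=75°
  dir = (cos 75°, sin 75°) = (0.2588, 0.9659); from cell (2,4)
  next x-line at t=2.5500, next y-line at t=0.7143; Δt_x=3.8637, Δt_y=1.0353
    y: enter (2,5) at t=0.7143
    y: enter (2,6) at t=1.7496 ← occupied
  → r_3 = 1.7496
beam 4: φ=0°, α=120°
  dir = (cos 120°, sin 120°) = (-0.5000, 0.8660); from cell (2,4)
  next x-line at t=0.6800, next y-line at t=0.7967; Δt_x=2.0000, Δt_y=1.1547
    x: enter (1,4) at t=0.6800
    y: enter (1,5) at t=0.7967
    y: enter (1,6) at t=1.9514 ← occupied
  → r_4 = 1.9514
beam 5: φ=45°, α=165°
  dir = (cos 165°, sin 165°) = (-0.9659, 0.2588); from cell (2,4)
  next x-line at t=0.3520, next y-line at t=2.6660; Δt_x=1.0353, Δt_y=3.8637
    x: enter (1,4) at t=0.3520
    x: enter (0,4) at t=1.3873 ← occupied
  → r_5 = 1.3873
beam 6: φ=90°, α=210°
  dir = (cos 210°, sin 210°) = (-0.8660, -0.5000); from cell (2,4)
  next x-line at t=0.3926, next y-line at t=0.6200; Δt_x=1.1547, Δt_y=2.0000
    x: enter (1,4) at t=0.3926
    y: enter (1,3) at t=0.6200
    x: enter (0,3) at t=1.5473 ← occupied
  → r_6 = 1.5473
beam 7: φ=135°, α=255°
  dir = (cos 255°, sin 255°) = (-0.2588, -0.9659); from cell (2,4)
  next x-line at t=1.3137, next y-line at t=0.3209; Δt_x=3.8637, Δt_y=1.0353
    y: enter (2,3) at t=0.3209
    x: enter (1,3) at t=1.3137
    y: enter (1,2) at t=1.3562
    y: enter (1,1) at t=2.3915 ← occupied
  → r_7 = 2.3915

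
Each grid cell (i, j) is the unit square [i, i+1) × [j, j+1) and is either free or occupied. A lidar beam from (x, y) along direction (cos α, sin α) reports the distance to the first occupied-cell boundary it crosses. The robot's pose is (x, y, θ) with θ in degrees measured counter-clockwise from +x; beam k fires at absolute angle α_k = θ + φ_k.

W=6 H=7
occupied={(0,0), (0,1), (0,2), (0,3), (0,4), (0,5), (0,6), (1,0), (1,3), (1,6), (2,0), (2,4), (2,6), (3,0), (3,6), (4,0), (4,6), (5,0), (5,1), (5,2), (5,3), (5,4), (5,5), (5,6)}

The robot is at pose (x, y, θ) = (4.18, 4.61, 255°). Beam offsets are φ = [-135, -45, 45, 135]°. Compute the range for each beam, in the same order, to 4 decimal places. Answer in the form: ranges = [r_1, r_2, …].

ranges = [1.6050, 2.5172, 1.6400, 0.9469]

beam 1: φ=-135°, α=120°
  d=(-0.5000,0.8660)  start (4,4)  tX=0.3600 tY=0.4503  stride 1/|dx|=2.0000 1/|dy|=1.1547
    cross x-line → (3,4), t=0.3600
    cross y-line → (3,5), t=0.4503
    cross y-line → (3,6), t=1.6050 (wall)
  → r_1 = 1.6050
beam 2: φ=-45°, α=210°
  d=(-0.8660,-0.5000)  start (4,4)  tX=0.2078 tY=1.2200  stride 1/|dx|=1.1547 1/|dy|=2.0000
    cross x-line → (3,4), t=0.2078
    cross y-line → (3,3), t=1.2200
    cross x-line → (2,3), t=1.3625
    cross x-line → (1,3), t=2.5172 (wall)
  → r_2 = 2.5172
beam 3: φ=45°, α=300°
  d=(0.5000,-0.8660)  start (4,4)  tX=1.6400 tY=0.7044  stride 1/|dx|=2.0000 1/|dy|=1.1547
    cross y-line → (4,3), t=0.7044
    cross x-line → (5,3), t=1.6400 (wall)
  → r_3 = 1.6400
beam 4: φ=135°, α=30°
  d=(0.8660,0.5000)  start (4,4)  tX=0.9469 tY=0.7800  stride 1/|dx|=1.1547 1/|dy|=2.0000
    cross y-line → (4,5), t=0.7800
    cross x-line → (5,5), t=0.9469 (wall)
  → r_4 = 0.9469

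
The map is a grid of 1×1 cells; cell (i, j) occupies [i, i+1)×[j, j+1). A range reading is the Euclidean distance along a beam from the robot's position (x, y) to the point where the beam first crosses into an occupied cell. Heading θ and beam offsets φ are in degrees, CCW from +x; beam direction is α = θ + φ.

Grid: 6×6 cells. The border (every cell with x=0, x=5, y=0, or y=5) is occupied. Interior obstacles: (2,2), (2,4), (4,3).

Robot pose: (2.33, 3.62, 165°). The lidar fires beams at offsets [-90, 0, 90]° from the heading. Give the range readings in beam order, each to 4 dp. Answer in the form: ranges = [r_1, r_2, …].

ranges = [0.3934, 1.3769, 0.6419]

beam 1: φ=-90°, α=75°
  dir = (cos 75°, sin 75°) = (0.2588, 0.9659); from cell (2,3)
  next x-line at t=2.5887, next y-line at t=0.3934; Δt_x=3.8637, Δt_y=1.0353
    y: enter (2,4) at t=0.3934 ← occupied
  → r_1 = 0.3934
beam 2: φ=0°, α=165°
  dir = (cos 165°, sin 165°) = (-0.9659, 0.2588); from cell (2,3)
  next x-line at t=0.3416, next y-line at t=1.4682; Δt_x=1.0353, Δt_y=3.8637
    x: enter (1,3) at t=0.3416
    x: enter (0,3) at t=1.3769 ← occupied
  → r_2 = 1.3769
beam 3: φ=90°, α=255°
  dir = (cos 255°, sin 255°) = (-0.2588, -0.9659); from cell (2,3)
  next x-line at t=1.2750, next y-line at t=0.6419; Δt_x=3.8637, Δt_y=1.0353
    y: enter (2,2) at t=0.6419 ← occupied
  → r_3 = 0.6419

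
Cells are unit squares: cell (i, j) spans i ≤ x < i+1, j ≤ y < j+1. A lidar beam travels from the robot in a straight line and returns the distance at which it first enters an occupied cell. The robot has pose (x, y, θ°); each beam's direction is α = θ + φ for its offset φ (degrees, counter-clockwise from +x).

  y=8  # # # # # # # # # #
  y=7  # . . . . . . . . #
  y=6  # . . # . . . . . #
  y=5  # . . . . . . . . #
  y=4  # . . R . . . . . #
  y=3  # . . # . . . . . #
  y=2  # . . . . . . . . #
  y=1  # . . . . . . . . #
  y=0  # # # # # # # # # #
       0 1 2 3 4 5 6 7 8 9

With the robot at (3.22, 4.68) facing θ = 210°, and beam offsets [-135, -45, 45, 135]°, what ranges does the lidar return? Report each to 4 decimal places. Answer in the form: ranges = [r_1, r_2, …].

ranges = [1.3666, 2.2983, 0.7040, 5.9839]

beam 1: φ=-135°, α=75°
  direction (0.2588, 0.9659); cell (3,4); t to first gridline: x 3.0137, y 0.3313 (then +3.8637 / +1.0353)
    (3,5) via y @ 0.3313
    (3,6) via y @ 1.3666  # hit
  → r_1 = 1.3666
beam 2: φ=-45°, α=165°
  direction (-0.9659, 0.2588); cell (3,4); t to first gridline: x 0.2278, y 1.2364 (then +1.0353 / +3.8637)
    (2,4) via x @ 0.2278
    (2,5) via y @ 1.2364
    (1,5) via x @ 1.2630
    (0,5) via x @ 2.2983  # hit
  → r_2 = 2.2983
beam 3: φ=45°, α=255°
  direction (-0.2588, -0.9659); cell (3,4); t to first gridline: x 0.8500, y 0.7040 (then +3.8637 / +1.0353)
    (3,3) via y @ 0.7040  # hit
  → r_3 = 0.7040
beam 4: φ=135°, α=345°
  direction (0.9659, -0.2588); cell (3,4); t to first gridline: x 0.8075, y 2.6273 (then +1.0353 / +3.8637)
    (4,4) via x @ 0.8075
    (5,4) via x @ 1.8428
    (5,3) via y @ 2.6273
    (6,3) via x @ 2.8781
    (7,3) via x @ 3.9133
    (8,3) via x @ 4.9486
    (9,3) via x @ 5.9839  # hit
  → r_4 = 5.9839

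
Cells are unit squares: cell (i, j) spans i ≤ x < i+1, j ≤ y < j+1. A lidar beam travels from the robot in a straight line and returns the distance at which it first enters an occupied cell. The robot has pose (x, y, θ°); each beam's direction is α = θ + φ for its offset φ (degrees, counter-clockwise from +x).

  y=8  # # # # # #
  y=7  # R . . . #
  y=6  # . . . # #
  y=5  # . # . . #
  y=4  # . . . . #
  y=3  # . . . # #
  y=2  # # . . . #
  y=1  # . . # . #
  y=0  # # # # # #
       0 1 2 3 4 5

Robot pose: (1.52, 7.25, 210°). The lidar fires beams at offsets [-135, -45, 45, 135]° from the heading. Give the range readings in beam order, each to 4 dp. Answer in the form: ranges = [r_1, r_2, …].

beam 1: φ=-135°, α=75°
  cosα=0.2588 sinα=0.9659 | (1,7) | tMaxX 1.8546 tMaxY 0.7765 | tΔX 3.8637 tΔY 1.0353
    t=0.7765 [y] (1,8) — stop
  → r_1 = 0.7765
beam 2: φ=-45°, α=165°
  cosα=-0.9659 sinα=0.2588 | (1,7) | tMaxX 0.5383 tMaxY 2.8978 | tΔX 1.0353 tΔY 3.8637
    t=0.5383 [x] (0,7) — stop
  → r_2 = 0.5383
beam 3: φ=45°, α=255°
  cosα=-0.2588 sinα=-0.9659 | (1,7) | tMaxX 2.0091 tMaxY 0.2588 | tΔX 3.8637 tΔY 1.0353
    t=0.2588 [y] (1,6)
    t=1.2941 [y] (1,5)
    t=2.0091 [x] (0,5) — stop
  → r_3 = 2.0091
beam 4: φ=135°, α=345°
  cosα=0.9659 sinα=-0.2588 | (1,7) | tMaxX 0.4969 tMaxY 0.9659 | tΔX 1.0353 tΔY 3.8637
    t=0.4969 [x] (2,7)
    t=0.9659 [y] (2,6)
    t=1.5322 [x] (3,6)
    t=2.5675 [x] (4,6) — stop
  → r_4 = 2.5675

ranges = [0.7765, 0.5383, 2.0091, 2.5675]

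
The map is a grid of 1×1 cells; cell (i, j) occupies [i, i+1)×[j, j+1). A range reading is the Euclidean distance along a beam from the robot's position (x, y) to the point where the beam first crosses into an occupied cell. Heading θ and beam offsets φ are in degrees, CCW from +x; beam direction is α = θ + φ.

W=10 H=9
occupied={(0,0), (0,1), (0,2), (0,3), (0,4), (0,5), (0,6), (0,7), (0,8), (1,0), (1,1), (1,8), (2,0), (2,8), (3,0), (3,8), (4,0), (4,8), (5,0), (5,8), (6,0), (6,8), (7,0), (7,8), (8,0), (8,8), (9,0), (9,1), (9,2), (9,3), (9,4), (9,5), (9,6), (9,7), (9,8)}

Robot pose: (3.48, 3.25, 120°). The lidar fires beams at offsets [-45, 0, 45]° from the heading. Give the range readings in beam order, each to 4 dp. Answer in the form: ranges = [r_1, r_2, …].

beam 1: φ=-45°, α=75°
  d=(0.2588,0.9659)  start (3,3)  tX=2.0091 tY=0.7765  stride 1/|dx|=3.8637 1/|dy|=1.0353
    cross y-line → (3,4), t=0.7765
    cross y-line → (3,5), t=1.8117
    cross x-line → (4,5), t=2.0091
    cross y-line → (4,6), t=2.8470
    cross y-line → (4,7), t=3.8823
    cross y-line → (4,8), t=4.9176 (wall)
  → r_1 = 4.9176
beam 2: φ=0°, α=120°
  d=(-0.5000,0.8660)  start (3,3)  tX=0.9600 tY=0.8660  stride 1/|dx|=2.0000 1/|dy|=1.1547
    cross y-line → (3,4), t=0.8660
    cross x-line → (2,4), t=0.9600
    cross y-line → (2,5), t=2.0207
    cross x-line → (1,5), t=2.9600
    cross y-line → (1,6), t=3.1754
    cross y-line → (1,7), t=4.3301
    cross x-line → (0,7), t=4.9600 (wall)
  → r_2 = 4.9600
beam 3: φ=45°, α=165°
  d=(-0.9659,0.2588)  start (3,3)  tX=0.4969 tY=2.8978  stride 1/|dx|=1.0353 1/|dy|=3.8637
    cross x-line → (2,3), t=0.4969
    cross x-line → (1,3), t=1.5322
    cross x-line → (0,3), t=2.5675 (wall)
  → r_3 = 2.5675

ranges = [4.9176, 4.9600, 2.5675]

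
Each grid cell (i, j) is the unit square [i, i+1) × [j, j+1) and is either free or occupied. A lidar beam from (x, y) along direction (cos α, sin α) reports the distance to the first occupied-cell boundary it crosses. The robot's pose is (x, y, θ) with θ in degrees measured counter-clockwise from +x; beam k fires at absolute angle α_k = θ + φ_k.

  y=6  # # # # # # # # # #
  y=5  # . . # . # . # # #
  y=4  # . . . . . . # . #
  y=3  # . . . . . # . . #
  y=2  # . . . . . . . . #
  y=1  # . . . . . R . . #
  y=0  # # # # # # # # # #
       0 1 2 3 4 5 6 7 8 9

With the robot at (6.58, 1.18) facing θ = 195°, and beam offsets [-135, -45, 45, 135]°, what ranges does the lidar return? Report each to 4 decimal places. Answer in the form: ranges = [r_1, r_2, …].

ranges = [4.4110, 6.4432, 0.2078, 0.3600]

beam 1: φ=-135°, α=60°
  direction (0.5000, 0.8660); cell (6,1); t to first gridline: x 0.8400, y 0.9469 (then +2.0000 / +1.1547)
    (7,1) via x @ 0.8400
    (7,2) via y @ 0.9469
    (7,3) via y @ 2.1016
    (8,3) via x @ 2.8400
    (8,4) via y @ 3.2563
    (8,5) via y @ 4.4110  # hit
  → r_1 = 4.4110
beam 2: φ=-45°, α=150°
  direction (-0.8660, 0.5000); cell (6,1); t to first gridline: x 0.6697, y 1.6400 (then +1.1547 / +2.0000)
    (5,1) via x @ 0.6697
    (5,2) via y @ 1.6400
    (4,2) via x @ 1.8244
    (3,2) via x @ 2.9791
    (3,3) via y @ 3.6400
    (2,3) via x @ 4.1338
    (1,3) via x @ 5.2885
    (1,4) via y @ 5.6400
    (0,4) via x @ 6.4432  # hit
  → r_2 = 6.4432
beam 3: φ=45°, α=240°
  direction (-0.5000, -0.8660); cell (6,1); t to first gridline: x 1.1600, y 0.2078 (then +2.0000 / +1.1547)
    (6,0) via y @ 0.2078  # hit
  → r_3 = 0.2078
beam 4: φ=135°, α=330°
  direction (0.8660, -0.5000); cell (6,1); t to first gridline: x 0.4850, y 0.3600 (then +1.1547 / +2.0000)
    (6,0) via y @ 0.3600  # hit
  → r_4 = 0.3600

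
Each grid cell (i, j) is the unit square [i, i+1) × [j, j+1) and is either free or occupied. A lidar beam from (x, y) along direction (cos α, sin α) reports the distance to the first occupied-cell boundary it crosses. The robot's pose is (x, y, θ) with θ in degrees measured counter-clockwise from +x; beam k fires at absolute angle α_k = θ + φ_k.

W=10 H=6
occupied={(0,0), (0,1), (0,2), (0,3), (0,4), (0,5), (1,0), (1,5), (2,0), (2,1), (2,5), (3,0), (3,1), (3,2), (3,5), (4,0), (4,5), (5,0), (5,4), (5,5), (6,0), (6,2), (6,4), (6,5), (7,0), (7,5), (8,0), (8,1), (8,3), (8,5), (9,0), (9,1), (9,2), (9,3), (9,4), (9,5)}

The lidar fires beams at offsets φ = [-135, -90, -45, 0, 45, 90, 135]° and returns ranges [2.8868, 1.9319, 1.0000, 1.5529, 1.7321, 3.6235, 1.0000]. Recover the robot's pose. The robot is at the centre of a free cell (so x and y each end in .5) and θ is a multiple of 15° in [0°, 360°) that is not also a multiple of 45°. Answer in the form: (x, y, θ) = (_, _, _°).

The pose lattice has 24·16 = 384 candidates. Test each by forward raycasting.
  (2.5, 2.5, 195°): beam 2 = 2.5882 ≠ 1.9319 ✗
  (5.5, 3.5, 15°): beam 2 = 2.5882 ≠ 1.9319 ✗
  (7.5, 1.5, 150°): beam 1 = 0.5176 ≠ 2.8868 ✗
  …
  (4.5, 3.5, 75°): r_1=2.8868, r_2=1.9319, r_3=1.0000, r_4=1.5529, r_5=1.7321, r_6=3.6235, r_7=1.0000 — all match ✓
Only this pose fits every beam.

(x, y, θ) = (4.5, 3.5, 75°)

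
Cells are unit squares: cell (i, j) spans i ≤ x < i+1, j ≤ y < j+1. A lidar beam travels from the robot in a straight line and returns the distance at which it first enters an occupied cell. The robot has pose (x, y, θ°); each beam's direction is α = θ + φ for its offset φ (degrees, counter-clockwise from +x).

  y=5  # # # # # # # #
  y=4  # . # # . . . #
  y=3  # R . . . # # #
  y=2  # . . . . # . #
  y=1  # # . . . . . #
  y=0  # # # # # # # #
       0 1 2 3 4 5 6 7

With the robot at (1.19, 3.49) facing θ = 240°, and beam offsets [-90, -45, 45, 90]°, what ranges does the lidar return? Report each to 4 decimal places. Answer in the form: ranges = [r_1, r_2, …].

ranges = [0.2194, 0.1967, 1.5426, 4.9800]

beam 1: φ=-90°, α=150°
  d=(-0.8660,0.5000)  start (1,3)  tX=0.2194 tY=1.0200  stride 1/|dx|=1.1547 1/|dy|=2.0000
    cross x-line → (0,3), t=0.2194 (wall)
  → r_1 = 0.2194
beam 2: φ=-45°, α=195°
  d=(-0.9659,-0.2588)  start (1,3)  tX=0.1967 tY=1.8932  stride 1/|dx|=1.0353 1/|dy|=3.8637
    cross x-line → (0,3), t=0.1967 (wall)
  → r_2 = 0.1967
beam 3: φ=45°, α=285°
  d=(0.2588,-0.9659)  start (1,3)  tX=3.1296 tY=0.5073  stride 1/|dx|=3.8637 1/|dy|=1.0353
    cross y-line → (1,2), t=0.5073
    cross y-line → (1,1), t=1.5426 (wall)
  → r_3 = 1.5426
beam 4: φ=90°, α=330°
  d=(0.8660,-0.5000)  start (1,3)  tX=0.9353 tY=0.9800  stride 1/|dx|=1.1547 1/|dy|=2.0000
    cross x-line → (2,3), t=0.9353
    cross y-line → (2,2), t=0.9800
    cross x-line → (3,2), t=2.0900
    cross y-line → (3,1), t=2.9800
    cross x-line → (4,1), t=3.2447
    cross x-line → (5,1), t=4.3994
    cross y-line → (5,0), t=4.9800 (wall)
  → r_4 = 4.9800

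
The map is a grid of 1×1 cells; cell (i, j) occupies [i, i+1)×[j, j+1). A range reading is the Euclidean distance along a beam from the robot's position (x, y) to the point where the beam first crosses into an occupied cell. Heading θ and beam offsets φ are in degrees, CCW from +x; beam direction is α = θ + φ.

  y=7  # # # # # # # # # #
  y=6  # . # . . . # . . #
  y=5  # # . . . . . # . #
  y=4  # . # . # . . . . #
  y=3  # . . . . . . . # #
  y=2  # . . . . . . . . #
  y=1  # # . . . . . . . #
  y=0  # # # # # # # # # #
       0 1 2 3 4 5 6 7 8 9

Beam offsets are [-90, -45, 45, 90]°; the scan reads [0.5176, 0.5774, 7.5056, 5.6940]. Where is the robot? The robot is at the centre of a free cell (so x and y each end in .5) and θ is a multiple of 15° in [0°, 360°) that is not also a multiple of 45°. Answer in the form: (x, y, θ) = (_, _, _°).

(x, y, θ) = (2.5, 1.5, 345°)

The pose lattice has 40·16 = 640 candidates. Test each by forward raycasting.
  (3.5, 4.5, 75°): beam 3 = 1.7321 ≠ 7.5056 ✗
  (7.5, 2.5, 60°): beam 1 = 1.7321 ≠ 0.5176 ✗
  (8.5, 4.5, 120°): beam 1 = 0.5774 ≠ 0.5176 ✗
  …
  (2.5, 1.5, 345°): r_1=0.5176, r_2=0.5774, r_3=7.5056, r_4=5.6940 — all match ✓
Only this pose fits every beam.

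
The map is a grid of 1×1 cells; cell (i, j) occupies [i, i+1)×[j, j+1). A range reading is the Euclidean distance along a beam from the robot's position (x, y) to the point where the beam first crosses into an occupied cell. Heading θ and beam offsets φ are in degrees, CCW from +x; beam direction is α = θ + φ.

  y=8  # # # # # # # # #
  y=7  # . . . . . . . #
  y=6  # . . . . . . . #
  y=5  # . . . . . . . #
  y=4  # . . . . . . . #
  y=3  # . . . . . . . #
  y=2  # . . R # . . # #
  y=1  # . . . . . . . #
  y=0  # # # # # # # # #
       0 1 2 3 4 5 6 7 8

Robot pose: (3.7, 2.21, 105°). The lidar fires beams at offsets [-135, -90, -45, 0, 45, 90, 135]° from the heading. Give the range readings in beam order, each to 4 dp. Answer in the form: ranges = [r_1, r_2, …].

beam 1: φ=-135°, α=330°
  dir = (cos 330°, sin 330°) = (0.8660, -0.5000); from cell (3,2)
  next x-line at t=0.3464, next y-line at t=0.4200; Δt_x=1.1547, Δt_y=2.0000
    x: enter (4,2) at t=0.3464 ← occupied
  → r_1 = 0.3464
beam 2: φ=-90°, α=15°
  dir = (cos 15°, sin 15°) = (0.9659, 0.2588); from cell (3,2)
  next x-line at t=0.3106, next y-line at t=3.0523; Δt_x=1.0353, Δt_y=3.8637
    x: enter (4,2) at t=0.3106 ← occupied
  → r_2 = 0.3106
beam 3: φ=-45°, α=60°
  dir = (cos 60°, sin 60°) = (0.5000, 0.8660); from cell (3,2)
  next x-line at t=0.6000, next y-line at t=0.9122; Δt_x=2.0000, Δt_y=1.1547
    x: enter (4,2) at t=0.6000 ← occupied
  → r_3 = 0.6000
beam 4: φ=0°, α=105°
  dir = (cos 105°, sin 105°) = (-0.2588, 0.9659); from cell (3,2)
  next x-line at t=2.7046, next y-line at t=0.8179; Δt_x=3.8637, Δt_y=1.0353
    y: enter (3,3) at t=0.8179
    y: enter (3,4) at t=1.8531
    x: enter (2,4) at t=2.7046
    y: enter (2,5) at t=2.8884
    y: enter (2,6) at t=3.9237
    y: enter (2,7) at t=4.9590
    y: enter (2,8) at t=5.9942 ← occupied
  → r_4 = 5.9942
beam 5: φ=45°, α=150°
  dir = (cos 150°, sin 150°) = (-0.8660, 0.5000); from cell (3,2)
  next x-line at t=0.8083, next y-line at t=1.5800; Δt_x=1.1547, Δt_y=2.0000
    x: enter (2,2) at t=0.8083
    y: enter (2,3) at t=1.5800
    x: enter (1,3) at t=1.9630
    x: enter (0,3) at t=3.1177 ← occupied
  → r_5 = 3.1177
beam 6: φ=90°, α=195°
  dir = (cos 195°, sin 195°) = (-0.9659, -0.2588); from cell (3,2)
  next x-line at t=0.7247, next y-line at t=0.8114; Δt_x=1.0353, Δt_y=3.8637
    x: enter (2,2) at t=0.7247
    y: enter (2,1) at t=0.8114
    x: enter (1,1) at t=1.7600
    x: enter (0,1) at t=2.7952 ← occupied
  → r_6 = 2.7952
beam 7: φ=135°, α=240°
  dir = (cos 240°, sin 240°) = (-0.5000, -0.8660); from cell (3,2)
  next x-line at t=1.4000, next y-line at t=0.2425; Δt_x=2.0000, Δt_y=1.1547
    y: enter (3,1) at t=0.2425
    y: enter (3,0) at t=1.3972 ← occupied
  → r_7 = 1.3972

ranges = [0.3464, 0.3106, 0.6000, 5.9942, 3.1177, 2.7952, 1.3972]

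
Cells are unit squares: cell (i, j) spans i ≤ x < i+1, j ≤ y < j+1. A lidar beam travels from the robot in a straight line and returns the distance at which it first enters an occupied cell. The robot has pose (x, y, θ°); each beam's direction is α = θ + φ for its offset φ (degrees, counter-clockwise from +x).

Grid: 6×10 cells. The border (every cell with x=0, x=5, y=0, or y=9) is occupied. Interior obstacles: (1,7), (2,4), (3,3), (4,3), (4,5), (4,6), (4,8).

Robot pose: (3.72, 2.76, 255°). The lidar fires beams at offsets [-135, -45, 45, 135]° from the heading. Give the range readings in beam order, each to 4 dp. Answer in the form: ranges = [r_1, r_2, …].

beam 1: φ=-135°, α=120°
  cosα=-0.5000 sinα=0.8660 | (3,2) | tMaxX 1.4400 tMaxY 0.2771 | tΔX 2.0000 tΔY 1.1547
    t=0.2771 [y] (3,3) — stop
  → r_1 = 0.2771
beam 2: φ=-45°, α=210°
  cosα=-0.8660 sinα=-0.5000 | (3,2) | tMaxX 0.8314 tMaxY 1.5200 | tΔX 1.1547 tΔY 2.0000
    t=0.8314 [x] (2,2)
    t=1.5200 [y] (2,1)
    t=1.9861 [x] (1,1)
    t=3.1408 [x] (0,1) — stop
  → r_2 = 3.1408
beam 3: φ=45°, α=300°
  cosα=0.5000 sinα=-0.8660 | (3,2) | tMaxX 0.5600 tMaxY 0.8776 | tΔX 2.0000 tΔY 1.1547
    t=0.5600 [x] (4,2)
    t=0.8776 [y] (4,1)
    t=2.0323 [y] (4,0) — stop
  → r_3 = 2.0323
beam 4: φ=135°, α=30°
  cosα=0.8660 sinα=0.5000 | (3,2) | tMaxX 0.3233 tMaxY 0.4800 | tΔX 1.1547 tΔY 2.0000
    t=0.3233 [x] (4,2)
    t=0.4800 [y] (4,3) — stop
  → r_4 = 0.4800

ranges = [0.2771, 3.1408, 2.0323, 0.4800]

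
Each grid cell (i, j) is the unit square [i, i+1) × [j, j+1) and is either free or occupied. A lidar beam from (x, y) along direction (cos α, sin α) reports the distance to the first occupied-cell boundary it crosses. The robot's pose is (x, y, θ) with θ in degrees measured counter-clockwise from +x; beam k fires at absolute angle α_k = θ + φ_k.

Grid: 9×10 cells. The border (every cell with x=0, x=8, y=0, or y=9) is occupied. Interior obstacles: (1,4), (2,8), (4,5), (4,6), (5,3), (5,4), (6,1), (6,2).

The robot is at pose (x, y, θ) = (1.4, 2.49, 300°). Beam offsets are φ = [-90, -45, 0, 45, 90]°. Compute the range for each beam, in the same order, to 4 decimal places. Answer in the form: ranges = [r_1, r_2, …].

ranges = [0.4619, 1.5426, 1.7205, 4.7623, 4.1569]

beam 1: φ=-90°, α=210°
  direction (-0.8660, -0.5000); cell (1,2); t to first gridline: x 0.4619, y 0.9800 (then +1.1547 / +2.0000)
    (0,2) via x @ 0.4619  # hit
  → r_1 = 0.4619
beam 2: φ=-45°, α=255°
  direction (-0.2588, -0.9659); cell (1,2); t to first gridline: x 1.5455, y 0.5073 (then +3.8637 / +1.0353)
    (1,1) via y @ 0.5073
    (1,0) via y @ 1.5426  # hit
  → r_2 = 1.5426
beam 3: φ=0°, α=300°
  direction (0.5000, -0.8660); cell (1,2); t to first gridline: x 1.2000, y 0.5658 (then +2.0000 / +1.1547)
    (1,1) via y @ 0.5658
    (2,1) via x @ 1.2000
    (2,0) via y @ 1.7205  # hit
  → r_3 = 1.7205
beam 4: φ=45°, α=345°
  direction (0.9659, -0.2588); cell (1,2); t to first gridline: x 0.6212, y 1.8932 (then +1.0353 / +3.8637)
    (2,2) via x @ 0.6212
    (3,2) via x @ 1.6564
    (3,1) via y @ 1.8932
    (4,1) via x @ 2.6917
    (5,1) via x @ 3.7270
    (6,1) via x @ 4.7623  # hit
  → r_4 = 4.7623
beam 5: φ=90°, α=30°
  direction (0.8660, 0.5000); cell (1,2); t to first gridline: x 0.6928, y 1.0200 (then +1.1547 / +2.0000)
    (2,2) via x @ 0.6928
    (2,3) via y @ 1.0200
    (3,3) via x @ 1.8475
    (4,3) via x @ 3.0022
    (4,4) via y @ 3.0200
    (5,4) via x @ 4.1569  # hit
  → r_5 = 4.1569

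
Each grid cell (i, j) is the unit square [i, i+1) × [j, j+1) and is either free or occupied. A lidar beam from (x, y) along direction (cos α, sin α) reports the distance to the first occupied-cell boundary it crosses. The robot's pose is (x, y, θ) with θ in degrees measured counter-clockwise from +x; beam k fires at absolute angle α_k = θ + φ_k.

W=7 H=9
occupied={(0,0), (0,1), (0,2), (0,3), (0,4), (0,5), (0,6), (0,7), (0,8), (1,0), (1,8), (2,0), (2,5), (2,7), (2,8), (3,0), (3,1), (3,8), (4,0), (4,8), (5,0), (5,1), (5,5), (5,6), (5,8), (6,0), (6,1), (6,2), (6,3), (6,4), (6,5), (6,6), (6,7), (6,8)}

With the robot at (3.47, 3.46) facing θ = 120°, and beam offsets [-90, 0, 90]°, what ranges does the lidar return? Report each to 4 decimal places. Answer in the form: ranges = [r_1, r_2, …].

ranges = [2.9214, 1.7782, 2.8521]

beam 1: φ=-90°, α=30°
  d=(0.8660,0.5000)  start (3,3)  tX=0.6120 tY=1.0800  stride 1/|dx|=1.1547 1/|dy|=2.0000
    cross x-line → (4,3), t=0.6120
    cross y-line → (4,4), t=1.0800
    cross x-line → (5,4), t=1.7667
    cross x-line → (6,4), t=2.9214 (wall)
  → r_1 = 2.9214
beam 2: φ=0°, α=120°
  d=(-0.5000,0.8660)  start (3,3)  tX=0.9400 tY=0.6235  stride 1/|dx|=2.0000 1/|dy|=1.1547
    cross y-line → (3,4), t=0.6235
    cross x-line → (2,4), t=0.9400
    cross y-line → (2,5), t=1.7782 (wall)
  → r_2 = 1.7782
beam 3: φ=90°, α=210°
  d=(-0.8660,-0.5000)  start (3,3)  tX=0.5427 tY=0.9200  stride 1/|dx|=1.1547 1/|dy|=2.0000
    cross x-line → (2,3), t=0.5427
    cross y-line → (2,2), t=0.9200
    cross x-line → (1,2), t=1.6974
    cross x-line → (0,2), t=2.8521 (wall)
  → r_3 = 2.8521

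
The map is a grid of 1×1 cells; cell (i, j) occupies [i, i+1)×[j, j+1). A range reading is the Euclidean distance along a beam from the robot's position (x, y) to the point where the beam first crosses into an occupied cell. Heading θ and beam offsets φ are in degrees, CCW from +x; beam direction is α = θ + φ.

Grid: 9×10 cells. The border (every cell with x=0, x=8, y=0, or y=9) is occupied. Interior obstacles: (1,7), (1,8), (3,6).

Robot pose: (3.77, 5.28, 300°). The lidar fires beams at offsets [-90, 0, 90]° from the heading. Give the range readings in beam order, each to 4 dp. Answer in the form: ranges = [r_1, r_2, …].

beam 1: φ=-90°, α=210°
  cosα=-0.8660 sinα=-0.5000 | (3,5) | tMaxX 0.8891 tMaxY 0.5600 | tΔX 1.1547 tΔY 2.0000
    t=0.5600 [y] (3,4)
    t=0.8891 [x] (2,4)
    t=2.0438 [x] (1,4)
    t=2.5600 [y] (1,3)
    t=3.1985 [x] (0,3) — stop
  → r_1 = 3.1985
beam 2: φ=0°, α=300°
  cosα=0.5000 sinα=-0.8660 | (3,5) | tMaxX 0.4600 tMaxY 0.3233 | tΔX 2.0000 tΔY 1.1547
    t=0.3233 [y] (3,4)
    t=0.4600 [x] (4,4)
    t=1.4780 [y] (4,3)
    t=2.4600 [x] (5,3)
    t=2.6327 [y] (5,2)
    t=3.7874 [y] (5,1)
    t=4.4600 [x] (6,1)
    t=4.9421 [y] (6,0) — stop
  → r_2 = 4.9421
beam 3: φ=90°, α=30°
  cosα=0.8660 sinα=0.5000 | (3,5) | tMaxX 0.2656 tMaxY 1.4400 | tΔX 1.1547 tΔY 2.0000
    t=0.2656 [x] (4,5)
    t=1.4203 [x] (5,5)
    t=1.4400 [y] (5,6)
    t=2.5750 [x] (6,6)
    t=3.4400 [y] (6,7)
    t=3.7297 [x] (7,7)
    t=4.8844 [x] (8,7) — stop
  → r_3 = 4.8844

ranges = [3.1985, 4.9421, 4.8844]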